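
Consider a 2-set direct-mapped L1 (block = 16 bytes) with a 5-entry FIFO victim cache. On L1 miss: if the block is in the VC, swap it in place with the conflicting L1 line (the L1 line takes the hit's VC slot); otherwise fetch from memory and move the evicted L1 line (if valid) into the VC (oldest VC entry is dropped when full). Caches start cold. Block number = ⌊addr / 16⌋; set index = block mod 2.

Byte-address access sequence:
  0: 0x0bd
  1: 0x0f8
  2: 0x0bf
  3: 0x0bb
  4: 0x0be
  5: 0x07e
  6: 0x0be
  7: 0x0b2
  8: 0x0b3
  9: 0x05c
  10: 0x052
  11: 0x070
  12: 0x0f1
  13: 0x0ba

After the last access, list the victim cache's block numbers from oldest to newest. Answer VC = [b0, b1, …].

  [0] addr=0xbd blk=11 s=1: MISS | VC []
  [1] addr=0xf8 blk=15 s=1: MISS | VC [11]
  [2] addr=0xbf blk=11 s=1: VC-HIT | VC [15]
  [3] addr=0xbb blk=11 s=1: L1-HIT | VC [15]
  [4] addr=0xbe blk=11 s=1: L1-HIT | VC [15]
  [5] addr=0x7e blk=7 s=1: MISS | VC [15, 11]
  [6] addr=0xbe blk=11 s=1: VC-HIT | VC [15, 7]
  [7] addr=0xb2 blk=11 s=1: L1-HIT | VC [15, 7]
  [8] addr=0xb3 blk=11 s=1: L1-HIT | VC [15, 7]
  [9] addr=0x5c blk=5 s=1: MISS | VC [15, 7, 11]
  [10] addr=0x52 blk=5 s=1: L1-HIT | VC [15, 7, 11]
  [11] addr=0x70 blk=7 s=1: VC-HIT | VC [15, 5, 11]
  [12] addr=0xf1 blk=15 s=1: VC-HIT | VC [7, 5, 11]
  [13] addr=0xba blk=11 s=1: VC-HIT | VC [7, 5, 15]

VC = [7, 5, 15]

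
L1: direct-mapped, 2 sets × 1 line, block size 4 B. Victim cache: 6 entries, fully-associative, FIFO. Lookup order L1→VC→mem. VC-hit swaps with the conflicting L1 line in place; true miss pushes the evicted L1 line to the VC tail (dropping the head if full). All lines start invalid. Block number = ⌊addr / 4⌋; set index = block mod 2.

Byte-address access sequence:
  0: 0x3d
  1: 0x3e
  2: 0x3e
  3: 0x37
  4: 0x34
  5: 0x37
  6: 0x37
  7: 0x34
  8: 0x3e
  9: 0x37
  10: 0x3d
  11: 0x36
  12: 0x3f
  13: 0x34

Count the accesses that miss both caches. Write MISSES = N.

MISSES = 2

#0 0x3d→b15/s1 MISS; vc=[]
#1 0x3e→b15/s1 L1-HIT; vc=[]
#2 0x3e→b15/s1 L1-HIT; vc=[]
#3 0x37→b13/s1 MISS; vc=[15]
#4 0x34→b13/s1 L1-HIT; vc=[15]
#5 0x37→b13/s1 L1-HIT; vc=[15]
#6 0x37→b13/s1 L1-HIT; vc=[15]
#7 0x34→b13/s1 L1-HIT; vc=[15]
#8 0x3e→b15/s1 VC-HIT; vc=[13]
#9 0x37→b13/s1 VC-HIT; vc=[15]
#10 0x3d→b15/s1 VC-HIT; vc=[13]
#11 0x36→b13/s1 VC-HIT; vc=[15]
#12 0x3f→b15/s1 VC-HIT; vc=[13]
#13 0x34→b13/s1 VC-HIT; vc=[15]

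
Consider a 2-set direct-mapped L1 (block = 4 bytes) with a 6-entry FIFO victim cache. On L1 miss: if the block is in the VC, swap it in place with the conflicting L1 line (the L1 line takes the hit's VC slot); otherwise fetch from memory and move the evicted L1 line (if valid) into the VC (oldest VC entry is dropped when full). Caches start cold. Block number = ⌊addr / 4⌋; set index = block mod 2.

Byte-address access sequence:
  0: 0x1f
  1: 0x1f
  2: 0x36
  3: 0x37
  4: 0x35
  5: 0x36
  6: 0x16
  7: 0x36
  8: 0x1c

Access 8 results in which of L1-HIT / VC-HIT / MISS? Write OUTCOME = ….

OUTCOME = VC-HIT

0: 0x1f (blk 7, set 1) → MISS  vc=[]
1: 0x1f (blk 7, set 1) → L1-HIT  vc=[]
2: 0x36 (blk 13, set 1) → MISS  vc=[7]
3: 0x37 (blk 13, set 1) → L1-HIT  vc=[7]
4: 0x35 (blk 13, set 1) → L1-HIT  vc=[7]
5: 0x36 (blk 13, set 1) → L1-HIT  vc=[7]
6: 0x16 (blk 5, set 1) → MISS  vc=[7, 13]
7: 0x36 (blk 13, set 1) → VC-HIT  vc=[7, 5]
8: 0x1c (blk 7, set 1) → VC-HIT  vc=[13, 5]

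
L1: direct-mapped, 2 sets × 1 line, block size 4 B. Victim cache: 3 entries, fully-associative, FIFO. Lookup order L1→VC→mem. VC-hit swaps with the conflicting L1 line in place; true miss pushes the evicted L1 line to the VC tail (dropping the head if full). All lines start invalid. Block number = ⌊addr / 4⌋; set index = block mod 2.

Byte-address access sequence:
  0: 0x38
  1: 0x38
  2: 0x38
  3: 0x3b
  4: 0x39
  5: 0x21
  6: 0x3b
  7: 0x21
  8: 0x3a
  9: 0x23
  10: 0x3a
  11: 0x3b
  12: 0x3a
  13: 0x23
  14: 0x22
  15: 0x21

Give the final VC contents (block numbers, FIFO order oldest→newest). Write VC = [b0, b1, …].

VC = [14]

  [0] addr=0x38 blk=14 s=0: MISS | VC []
  [1] addr=0x38 blk=14 s=0: L1-HIT | VC []
  [2] addr=0x38 blk=14 s=0: L1-HIT | VC []
  [3] addr=0x3b blk=14 s=0: L1-HIT | VC []
  [4] addr=0x39 blk=14 s=0: L1-HIT | VC []
  [5] addr=0x21 blk=8 s=0: MISS | VC [14]
  [6] addr=0x3b blk=14 s=0: VC-HIT | VC [8]
  [7] addr=0x21 blk=8 s=0: VC-HIT | VC [14]
  [8] addr=0x3a blk=14 s=0: VC-HIT | VC [8]
  [9] addr=0x23 blk=8 s=0: VC-HIT | VC [14]
  [10] addr=0x3a blk=14 s=0: VC-HIT | VC [8]
  [11] addr=0x3b blk=14 s=0: L1-HIT | VC [8]
  [12] addr=0x3a blk=14 s=0: L1-HIT | VC [8]
  [13] addr=0x23 blk=8 s=0: VC-HIT | VC [14]
  [14] addr=0x22 blk=8 s=0: L1-HIT | VC [14]
  [15] addr=0x21 blk=8 s=0: L1-HIT | VC [14]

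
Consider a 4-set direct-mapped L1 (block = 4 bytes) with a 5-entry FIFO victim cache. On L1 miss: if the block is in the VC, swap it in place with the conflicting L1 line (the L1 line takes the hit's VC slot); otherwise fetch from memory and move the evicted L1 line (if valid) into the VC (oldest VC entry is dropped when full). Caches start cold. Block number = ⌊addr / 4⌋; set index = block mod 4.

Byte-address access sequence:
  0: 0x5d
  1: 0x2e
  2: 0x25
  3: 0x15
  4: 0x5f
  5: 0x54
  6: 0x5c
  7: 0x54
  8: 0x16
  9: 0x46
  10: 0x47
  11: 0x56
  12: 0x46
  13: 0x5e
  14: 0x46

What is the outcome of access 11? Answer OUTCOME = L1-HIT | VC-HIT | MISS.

OUTCOME = VC-HIT

#0 0x5d→b23/s3 MISS; vc=[]
#1 0x2e→b11/s3 MISS; vc=[23]
#2 0x25→b9/s1 MISS; vc=[23]
#3 0x15→b5/s1 MISS; vc=[23,9]
#4 0x5f→b23/s3 VC-HIT; vc=[11,9]
#5 0x54→b21/s1 MISS; vc=[11,9,5]
#6 0x5c→b23/s3 L1-HIT; vc=[11,9,5]
#7 0x54→b21/s1 L1-HIT; vc=[11,9,5]
#8 0x16→b5/s1 VC-HIT; vc=[11,9,21]
#9 0x46→b17/s1 MISS; vc=[11,9,21,5]
#10 0x47→b17/s1 L1-HIT; vc=[11,9,21,5]
#11 0x56→b21/s1 VC-HIT; vc=[11,9,17,5]
#12 0x46→b17/s1 VC-HIT; vc=[11,9,21,5]
#13 0x5e→b23/s3 L1-HIT; vc=[11,9,21,5]
#14 0x46→b17/s1 L1-HIT; vc=[11,9,21,5]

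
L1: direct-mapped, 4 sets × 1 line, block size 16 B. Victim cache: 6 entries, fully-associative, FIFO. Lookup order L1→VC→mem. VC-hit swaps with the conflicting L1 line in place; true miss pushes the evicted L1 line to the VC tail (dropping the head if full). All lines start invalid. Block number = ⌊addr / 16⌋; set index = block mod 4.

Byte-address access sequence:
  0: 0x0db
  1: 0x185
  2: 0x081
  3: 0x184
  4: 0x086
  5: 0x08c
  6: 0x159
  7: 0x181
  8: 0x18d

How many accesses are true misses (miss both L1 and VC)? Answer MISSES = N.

  [0] addr=0xdb blk=13 s=1: MISS | VC []
  [1] addr=0x185 blk=24 s=0: MISS | VC []
  [2] addr=0x81 blk=8 s=0: MISS | VC [24]
  [3] addr=0x184 blk=24 s=0: VC-HIT | VC [8]
  [4] addr=0x86 blk=8 s=0: VC-HIT | VC [24]
  [5] addr=0x8c blk=8 s=0: L1-HIT | VC [24]
  [6] addr=0x159 blk=21 s=1: MISS | VC [24, 13]
  [7] addr=0x181 blk=24 s=0: VC-HIT | VC [8, 13]
  [8] addr=0x18d blk=24 s=0: L1-HIT | VC [8, 13]

MISSES = 4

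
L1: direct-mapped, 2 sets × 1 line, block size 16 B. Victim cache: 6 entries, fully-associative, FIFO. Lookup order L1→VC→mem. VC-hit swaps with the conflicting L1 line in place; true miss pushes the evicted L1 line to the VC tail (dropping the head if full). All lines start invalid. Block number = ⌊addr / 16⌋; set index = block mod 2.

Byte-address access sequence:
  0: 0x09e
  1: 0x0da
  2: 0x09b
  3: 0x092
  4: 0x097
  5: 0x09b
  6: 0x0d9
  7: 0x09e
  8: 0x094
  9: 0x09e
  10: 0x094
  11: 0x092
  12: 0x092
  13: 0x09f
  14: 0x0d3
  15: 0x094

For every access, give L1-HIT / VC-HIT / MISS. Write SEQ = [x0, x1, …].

SEQ = [MISS, MISS, VC-HIT, L1-HIT, L1-HIT, L1-HIT, VC-HIT, VC-HIT, L1-HIT, L1-HIT, L1-HIT, L1-HIT, L1-HIT, L1-HIT, VC-HIT, VC-HIT]

#0 0x9e→b9/s1 MISS; vc=[]
#1 0xda→b13/s1 MISS; vc=[9]
#2 0x9b→b9/s1 VC-HIT; vc=[13]
#3 0x92→b9/s1 L1-HIT; vc=[13]
#4 0x97→b9/s1 L1-HIT; vc=[13]
#5 0x9b→b9/s1 L1-HIT; vc=[13]
#6 0xd9→b13/s1 VC-HIT; vc=[9]
#7 0x9e→b9/s1 VC-HIT; vc=[13]
#8 0x94→b9/s1 L1-HIT; vc=[13]
#9 0x9e→b9/s1 L1-HIT; vc=[13]
#10 0x94→b9/s1 L1-HIT; vc=[13]
#11 0x92→b9/s1 L1-HIT; vc=[13]
#12 0x92→b9/s1 L1-HIT; vc=[13]
#13 0x9f→b9/s1 L1-HIT; vc=[13]
#14 0xd3→b13/s1 VC-HIT; vc=[9]
#15 0x94→b9/s1 VC-HIT; vc=[13]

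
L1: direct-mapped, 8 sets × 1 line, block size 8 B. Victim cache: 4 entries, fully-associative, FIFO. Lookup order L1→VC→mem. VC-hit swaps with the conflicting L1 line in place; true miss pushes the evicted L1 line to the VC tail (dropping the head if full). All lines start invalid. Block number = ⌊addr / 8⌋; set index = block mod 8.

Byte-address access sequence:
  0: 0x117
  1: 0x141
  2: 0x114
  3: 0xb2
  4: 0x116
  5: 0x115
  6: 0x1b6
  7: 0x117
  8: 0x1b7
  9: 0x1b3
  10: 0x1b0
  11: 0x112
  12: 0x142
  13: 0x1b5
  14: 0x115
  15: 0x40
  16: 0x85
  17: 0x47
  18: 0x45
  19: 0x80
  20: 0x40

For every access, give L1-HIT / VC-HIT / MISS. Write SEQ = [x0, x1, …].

0: 0x117 (blk 34, set 2) → MISS  vc=[]
1: 0x141 (blk 40, set 0) → MISS  vc=[]
2: 0x114 (blk 34, set 2) → L1-HIT  vc=[]
3: 0xb2 (blk 22, set 6) → MISS  vc=[]
4: 0x116 (blk 34, set 2) → L1-HIT  vc=[]
5: 0x115 (blk 34, set 2) → L1-HIT  vc=[]
6: 0x1b6 (blk 54, set 6) → MISS  vc=[22]
7: 0x117 (blk 34, set 2) → L1-HIT  vc=[22]
8: 0x1b7 (blk 54, set 6) → L1-HIT  vc=[22]
9: 0x1b3 (blk 54, set 6) → L1-HIT  vc=[22]
10: 0x1b0 (blk 54, set 6) → L1-HIT  vc=[22]
11: 0x112 (blk 34, set 2) → L1-HIT  vc=[22]
12: 0x142 (blk 40, set 0) → L1-HIT  vc=[22]
13: 0x1b5 (blk 54, set 6) → L1-HIT  vc=[22]
14: 0x115 (blk 34, set 2) → L1-HIT  vc=[22]
15: 0x40 (blk 8, set 0) → MISS  vc=[22, 40]
16: 0x85 (blk 16, set 0) → MISS  vc=[22, 40, 8]
17: 0x47 (blk 8, set 0) → VC-HIT  vc=[22, 40, 16]
18: 0x45 (blk 8, set 0) → L1-HIT  vc=[22, 40, 16]
19: 0x80 (blk 16, set 0) → VC-HIT  vc=[22, 40, 8]
20: 0x40 (blk 8, set 0) → VC-HIT  vc=[22, 40, 16]

SEQ = [MISS, MISS, L1-HIT, MISS, L1-HIT, L1-HIT, MISS, L1-HIT, L1-HIT, L1-HIT, L1-HIT, L1-HIT, L1-HIT, L1-HIT, L1-HIT, MISS, MISS, VC-HIT, L1-HIT, VC-HIT, VC-HIT]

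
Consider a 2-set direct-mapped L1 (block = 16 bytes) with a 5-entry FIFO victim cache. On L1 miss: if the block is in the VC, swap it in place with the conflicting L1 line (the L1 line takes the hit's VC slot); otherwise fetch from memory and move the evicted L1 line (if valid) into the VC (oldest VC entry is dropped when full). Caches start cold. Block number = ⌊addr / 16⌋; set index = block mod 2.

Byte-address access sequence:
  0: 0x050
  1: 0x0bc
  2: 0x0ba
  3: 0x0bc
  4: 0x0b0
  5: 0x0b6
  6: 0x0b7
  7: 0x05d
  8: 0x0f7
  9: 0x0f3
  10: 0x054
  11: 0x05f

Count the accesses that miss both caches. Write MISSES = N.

MISSES = 3

0: 0x50 (blk 5, set 1) → MISS  vc=[]
1: 0xbc (blk 11, set 1) → MISS  vc=[5]
2: 0xba (blk 11, set 1) → L1-HIT  vc=[5]
3: 0xbc (blk 11, set 1) → L1-HIT  vc=[5]
4: 0xb0 (blk 11, set 1) → L1-HIT  vc=[5]
5: 0xb6 (blk 11, set 1) → L1-HIT  vc=[5]
6: 0xb7 (blk 11, set 1) → L1-HIT  vc=[5]
7: 0x5d (blk 5, set 1) → VC-HIT  vc=[11]
8: 0xf7 (blk 15, set 1) → MISS  vc=[11, 5]
9: 0xf3 (blk 15, set 1) → L1-HIT  vc=[11, 5]
10: 0x54 (blk 5, set 1) → VC-HIT  vc=[11, 15]
11: 0x5f (blk 5, set 1) → L1-HIT  vc=[11, 15]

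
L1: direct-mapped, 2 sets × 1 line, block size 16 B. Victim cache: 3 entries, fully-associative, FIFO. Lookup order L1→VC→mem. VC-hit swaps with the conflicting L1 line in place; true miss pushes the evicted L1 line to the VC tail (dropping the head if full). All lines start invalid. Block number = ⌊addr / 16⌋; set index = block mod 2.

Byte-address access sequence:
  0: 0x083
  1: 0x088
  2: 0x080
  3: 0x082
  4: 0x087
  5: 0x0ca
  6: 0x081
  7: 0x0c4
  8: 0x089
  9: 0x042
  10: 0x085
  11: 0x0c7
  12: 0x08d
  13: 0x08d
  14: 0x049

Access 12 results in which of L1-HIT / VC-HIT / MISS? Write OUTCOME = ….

0: 0x83 (blk 8, set 0) → MISS  vc=[]
1: 0x88 (blk 8, set 0) → L1-HIT  vc=[]
2: 0x80 (blk 8, set 0) → L1-HIT  vc=[]
3: 0x82 (blk 8, set 0) → L1-HIT  vc=[]
4: 0x87 (blk 8, set 0) → L1-HIT  vc=[]
5: 0xca (blk 12, set 0) → MISS  vc=[8]
6: 0x81 (blk 8, set 0) → VC-HIT  vc=[12]
7: 0xc4 (blk 12, set 0) → VC-HIT  vc=[8]
8: 0x89 (blk 8, set 0) → VC-HIT  vc=[12]
9: 0x42 (blk 4, set 0) → MISS  vc=[12, 8]
10: 0x85 (blk 8, set 0) → VC-HIT  vc=[12, 4]
11: 0xc7 (blk 12, set 0) → VC-HIT  vc=[8, 4]
12: 0x8d (blk 8, set 0) → VC-HIT  vc=[12, 4]
13: 0x8d (blk 8, set 0) → L1-HIT  vc=[12, 4]
14: 0x49 (blk 4, set 0) → VC-HIT  vc=[12, 8]

OUTCOME = VC-HIT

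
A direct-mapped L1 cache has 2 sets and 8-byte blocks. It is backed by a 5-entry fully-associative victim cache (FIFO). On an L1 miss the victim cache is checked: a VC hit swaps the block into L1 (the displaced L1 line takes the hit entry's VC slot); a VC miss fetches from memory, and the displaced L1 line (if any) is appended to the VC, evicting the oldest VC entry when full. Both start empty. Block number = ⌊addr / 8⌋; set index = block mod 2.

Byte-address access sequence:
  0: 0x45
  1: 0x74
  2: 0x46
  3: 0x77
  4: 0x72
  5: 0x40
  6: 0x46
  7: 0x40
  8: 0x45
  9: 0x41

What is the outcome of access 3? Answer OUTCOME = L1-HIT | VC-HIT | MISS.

OUTCOME = VC-HIT

#0 0x45→b8/s0 MISS; vc=[]
#1 0x74→b14/s0 MISS; vc=[8]
#2 0x46→b8/s0 VC-HIT; vc=[14]
#3 0x77→b14/s0 VC-HIT; vc=[8]
#4 0x72→b14/s0 L1-HIT; vc=[8]
#5 0x40→b8/s0 VC-HIT; vc=[14]
#6 0x46→b8/s0 L1-HIT; vc=[14]
#7 0x40→b8/s0 L1-HIT; vc=[14]
#8 0x45→b8/s0 L1-HIT; vc=[14]
#9 0x41→b8/s0 L1-HIT; vc=[14]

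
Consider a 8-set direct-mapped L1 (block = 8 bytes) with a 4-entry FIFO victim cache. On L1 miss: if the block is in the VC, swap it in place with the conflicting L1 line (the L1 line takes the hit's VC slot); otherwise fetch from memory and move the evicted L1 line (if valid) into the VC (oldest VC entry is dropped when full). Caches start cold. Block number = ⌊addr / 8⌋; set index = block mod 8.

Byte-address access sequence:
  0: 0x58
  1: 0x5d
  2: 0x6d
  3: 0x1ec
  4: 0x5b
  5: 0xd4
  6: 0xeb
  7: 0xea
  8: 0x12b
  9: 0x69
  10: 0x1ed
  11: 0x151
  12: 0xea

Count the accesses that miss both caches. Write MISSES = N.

  [0] addr=0x58 blk=11 s=3: MISS | VC []
  [1] addr=0x5d blk=11 s=3: L1-HIT | VC []
  [2] addr=0x6d blk=13 s=5: MISS | VC []
  [3] addr=0x1ec blk=61 s=5: MISS | VC [13]
  [4] addr=0x5b blk=11 s=3: L1-HIT | VC [13]
  [5] addr=0xd4 blk=26 s=2: MISS | VC [13]
  [6] addr=0xeb blk=29 s=5: MISS | VC [13, 61]
  [7] addr=0xea blk=29 s=5: L1-HIT | VC [13, 61]
  [8] addr=0x12b blk=37 s=5: MISS | VC [13, 61, 29]
  [9] addr=0x69 blk=13 s=5: VC-HIT | VC [37, 61, 29]
  [10] addr=0x1ed blk=61 s=5: VC-HIT | VC [37, 13, 29]
  [11] addr=0x151 blk=42 s=2: MISS | VC [37, 13, 29, 26]
  [12] addr=0xea blk=29 s=5: VC-HIT | VC [37, 13, 61, 26]

MISSES = 7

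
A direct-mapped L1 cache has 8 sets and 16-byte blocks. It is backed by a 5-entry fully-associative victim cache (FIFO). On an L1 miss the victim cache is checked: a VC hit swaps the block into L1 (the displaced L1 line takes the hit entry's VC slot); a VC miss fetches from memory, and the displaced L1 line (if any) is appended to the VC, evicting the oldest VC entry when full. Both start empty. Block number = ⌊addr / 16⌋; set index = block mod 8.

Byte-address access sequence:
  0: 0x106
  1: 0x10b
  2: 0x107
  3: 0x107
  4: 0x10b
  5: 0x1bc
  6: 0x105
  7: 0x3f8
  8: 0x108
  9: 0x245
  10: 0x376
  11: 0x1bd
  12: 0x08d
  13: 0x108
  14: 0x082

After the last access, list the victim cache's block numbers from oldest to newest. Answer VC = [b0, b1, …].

VC = [63, 16]

0: 0x106 (blk 16, set 0) → MISS  vc=[]
1: 0x10b (blk 16, set 0) → L1-HIT  vc=[]
2: 0x107 (blk 16, set 0) → L1-HIT  vc=[]
3: 0x107 (blk 16, set 0) → L1-HIT  vc=[]
4: 0x10b (blk 16, set 0) → L1-HIT  vc=[]
5: 0x1bc (blk 27, set 3) → MISS  vc=[]
6: 0x105 (blk 16, set 0) → L1-HIT  vc=[]
7: 0x3f8 (blk 63, set 7) → MISS  vc=[]
8: 0x108 (blk 16, set 0) → L1-HIT  vc=[]
9: 0x245 (blk 36, set 4) → MISS  vc=[]
10: 0x376 (blk 55, set 7) → MISS  vc=[63]
11: 0x1bd (blk 27, set 3) → L1-HIT  vc=[63]
12: 0x8d (blk 8, set 0) → MISS  vc=[63, 16]
13: 0x108 (blk 16, set 0) → VC-HIT  vc=[63, 8]
14: 0x82 (blk 8, set 0) → VC-HIT  vc=[63, 16]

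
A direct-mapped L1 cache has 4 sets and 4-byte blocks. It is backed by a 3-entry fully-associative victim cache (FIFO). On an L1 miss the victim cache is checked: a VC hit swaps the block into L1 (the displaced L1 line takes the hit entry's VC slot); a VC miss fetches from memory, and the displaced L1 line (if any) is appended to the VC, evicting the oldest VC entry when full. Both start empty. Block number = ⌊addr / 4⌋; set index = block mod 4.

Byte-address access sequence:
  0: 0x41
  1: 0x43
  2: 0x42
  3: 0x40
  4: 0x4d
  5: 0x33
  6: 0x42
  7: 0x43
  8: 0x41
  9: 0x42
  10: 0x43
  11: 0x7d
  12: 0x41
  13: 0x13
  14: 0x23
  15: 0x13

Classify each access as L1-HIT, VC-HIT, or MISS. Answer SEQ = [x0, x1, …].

  [0] addr=0x41 blk=16 s=0: MISS | VC []
  [1] addr=0x43 blk=16 s=0: L1-HIT | VC []
  [2] addr=0x42 blk=16 s=0: L1-HIT | VC []
  [3] addr=0x40 blk=16 s=0: L1-HIT | VC []
  [4] addr=0x4d blk=19 s=3: MISS | VC []
  [5] addr=0x33 blk=12 s=0: MISS | VC [16]
  [6] addr=0x42 blk=16 s=0: VC-HIT | VC [12]
  [7] addr=0x43 blk=16 s=0: L1-HIT | VC [12]
  [8] addr=0x41 blk=16 s=0: L1-HIT | VC [12]
  [9] addr=0x42 blk=16 s=0: L1-HIT | VC [12]
  [10] addr=0x43 blk=16 s=0: L1-HIT | VC [12]
  [11] addr=0x7d blk=31 s=3: MISS | VC [12, 19]
  [12] addr=0x41 blk=16 s=0: L1-HIT | VC [12, 19]
  [13] addr=0x13 blk=4 s=0: MISS | VC [12, 19, 16]
  [14] addr=0x23 blk=8 s=0: MISS | VC [19, 16, 4]
  [15] addr=0x13 blk=4 s=0: VC-HIT | VC [19, 16, 8]

SEQ = [MISS, L1-HIT, L1-HIT, L1-HIT, MISS, MISS, VC-HIT, L1-HIT, L1-HIT, L1-HIT, L1-HIT, MISS, L1-HIT, MISS, MISS, VC-HIT]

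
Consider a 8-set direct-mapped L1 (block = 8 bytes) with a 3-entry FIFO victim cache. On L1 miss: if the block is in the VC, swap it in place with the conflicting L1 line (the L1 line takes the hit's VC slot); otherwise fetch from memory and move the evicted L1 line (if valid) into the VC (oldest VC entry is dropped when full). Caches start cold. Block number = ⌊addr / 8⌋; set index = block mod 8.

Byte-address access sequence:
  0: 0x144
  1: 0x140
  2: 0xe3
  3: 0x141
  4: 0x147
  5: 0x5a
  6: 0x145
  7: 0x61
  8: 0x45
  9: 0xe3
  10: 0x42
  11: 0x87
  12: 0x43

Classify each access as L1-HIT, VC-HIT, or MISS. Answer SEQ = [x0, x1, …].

0: 0x144 (blk 40, set 0) → MISS  vc=[]
1: 0x140 (blk 40, set 0) → L1-HIT  vc=[]
2: 0xe3 (blk 28, set 4) → MISS  vc=[]
3: 0x141 (blk 40, set 0) → L1-HIT  vc=[]
4: 0x147 (blk 40, set 0) → L1-HIT  vc=[]
5: 0x5a (blk 11, set 3) → MISS  vc=[]
6: 0x145 (blk 40, set 0) → L1-HIT  vc=[]
7: 0x61 (blk 12, set 4) → MISS  vc=[28]
8: 0x45 (blk 8, set 0) → MISS  vc=[28, 40]
9: 0xe3 (blk 28, set 4) → VC-HIT  vc=[12, 40]
10: 0x42 (blk 8, set 0) → L1-HIT  vc=[12, 40]
11: 0x87 (blk 16, set 0) → MISS  vc=[12, 40, 8]
12: 0x43 (blk 8, set 0) → VC-HIT  vc=[12, 40, 16]

SEQ = [MISS, L1-HIT, MISS, L1-HIT, L1-HIT, MISS, L1-HIT, MISS, MISS, VC-HIT, L1-HIT, MISS, VC-HIT]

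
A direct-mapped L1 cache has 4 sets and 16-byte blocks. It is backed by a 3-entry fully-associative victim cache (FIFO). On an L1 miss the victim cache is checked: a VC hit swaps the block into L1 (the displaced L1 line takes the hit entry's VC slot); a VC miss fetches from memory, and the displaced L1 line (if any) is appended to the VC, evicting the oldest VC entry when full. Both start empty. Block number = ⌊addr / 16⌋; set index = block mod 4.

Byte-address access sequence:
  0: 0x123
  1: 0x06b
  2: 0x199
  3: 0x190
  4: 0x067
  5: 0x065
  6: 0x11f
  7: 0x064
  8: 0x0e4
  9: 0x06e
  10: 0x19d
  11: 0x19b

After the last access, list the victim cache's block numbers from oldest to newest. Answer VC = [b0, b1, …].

VC = [18, 17, 14]

  [0] addr=0x123 blk=18 s=2: MISS | VC []
  [1] addr=0x6b blk=6 s=2: MISS | VC [18]
  [2] addr=0x199 blk=25 s=1: MISS | VC [18]
  [3] addr=0x190 blk=25 s=1: L1-HIT | VC [18]
  [4] addr=0x67 blk=6 s=2: L1-HIT | VC [18]
  [5] addr=0x65 blk=6 s=2: L1-HIT | VC [18]
  [6] addr=0x11f blk=17 s=1: MISS | VC [18, 25]
  [7] addr=0x64 blk=6 s=2: L1-HIT | VC [18, 25]
  [8] addr=0xe4 blk=14 s=2: MISS | VC [18, 25, 6]
  [9] addr=0x6e blk=6 s=2: VC-HIT | VC [18, 25, 14]
  [10] addr=0x19d blk=25 s=1: VC-HIT | VC [18, 17, 14]
  [11] addr=0x19b blk=25 s=1: L1-HIT | VC [18, 17, 14]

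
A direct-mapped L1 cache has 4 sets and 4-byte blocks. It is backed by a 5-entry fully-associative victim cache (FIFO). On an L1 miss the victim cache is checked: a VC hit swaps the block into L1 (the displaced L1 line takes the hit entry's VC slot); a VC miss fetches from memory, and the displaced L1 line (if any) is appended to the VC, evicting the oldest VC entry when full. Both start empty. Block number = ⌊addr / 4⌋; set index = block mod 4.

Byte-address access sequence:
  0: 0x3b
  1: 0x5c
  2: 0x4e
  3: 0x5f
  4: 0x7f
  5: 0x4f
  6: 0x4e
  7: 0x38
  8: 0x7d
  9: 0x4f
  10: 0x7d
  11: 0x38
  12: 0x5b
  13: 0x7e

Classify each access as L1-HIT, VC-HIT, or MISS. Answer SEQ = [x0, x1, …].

SEQ = [MISS, MISS, MISS, VC-HIT, MISS, VC-HIT, L1-HIT, L1-HIT, VC-HIT, VC-HIT, VC-HIT, L1-HIT, MISS, L1-HIT]

0: 0x3b (blk 14, set 2) → MISS  vc=[]
1: 0x5c (blk 23, set 3) → MISS  vc=[]
2: 0x4e (blk 19, set 3) → MISS  vc=[23]
3: 0x5f (blk 23, set 3) → VC-HIT  vc=[19]
4: 0x7f (blk 31, set 3) → MISS  vc=[19, 23]
5: 0x4f (blk 19, set 3) → VC-HIT  vc=[31, 23]
6: 0x4e (blk 19, set 3) → L1-HIT  vc=[31, 23]
7: 0x38 (blk 14, set 2) → L1-HIT  vc=[31, 23]
8: 0x7d (blk 31, set 3) → VC-HIT  vc=[19, 23]
9: 0x4f (blk 19, set 3) → VC-HIT  vc=[31, 23]
10: 0x7d (blk 31, set 3) → VC-HIT  vc=[19, 23]
11: 0x38 (blk 14, set 2) → L1-HIT  vc=[19, 23]
12: 0x5b (blk 22, set 2) → MISS  vc=[19, 23, 14]
13: 0x7e (blk 31, set 3) → L1-HIT  vc=[19, 23, 14]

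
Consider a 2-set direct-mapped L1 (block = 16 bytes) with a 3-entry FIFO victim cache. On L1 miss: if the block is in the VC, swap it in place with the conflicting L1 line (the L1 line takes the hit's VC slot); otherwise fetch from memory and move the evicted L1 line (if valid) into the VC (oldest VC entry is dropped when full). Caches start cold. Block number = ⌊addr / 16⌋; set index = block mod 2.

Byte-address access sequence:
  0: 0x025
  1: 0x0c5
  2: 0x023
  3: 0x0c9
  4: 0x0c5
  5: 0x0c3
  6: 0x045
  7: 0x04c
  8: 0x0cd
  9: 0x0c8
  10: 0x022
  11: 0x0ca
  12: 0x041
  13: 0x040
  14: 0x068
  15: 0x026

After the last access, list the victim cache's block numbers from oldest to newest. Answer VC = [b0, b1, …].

VC = [6, 12, 4]

  [0] addr=0x25 blk=2 s=0: MISS | VC []
  [1] addr=0xc5 blk=12 s=0: MISS | VC [2]
  [2] addr=0x23 blk=2 s=0: VC-HIT | VC [12]
  [3] addr=0xc9 blk=12 s=0: VC-HIT | VC [2]
  [4] addr=0xc5 blk=12 s=0: L1-HIT | VC [2]
  [5] addr=0xc3 blk=12 s=0: L1-HIT | VC [2]
  [6] addr=0x45 blk=4 s=0: MISS | VC [2, 12]
  [7] addr=0x4c blk=4 s=0: L1-HIT | VC [2, 12]
  [8] addr=0xcd blk=12 s=0: VC-HIT | VC [2, 4]
  [9] addr=0xc8 blk=12 s=0: L1-HIT | VC [2, 4]
  [10] addr=0x22 blk=2 s=0: VC-HIT | VC [12, 4]
  [11] addr=0xca blk=12 s=0: VC-HIT | VC [2, 4]
  [12] addr=0x41 blk=4 s=0: VC-HIT | VC [2, 12]
  [13] addr=0x40 blk=4 s=0: L1-HIT | VC [2, 12]
  [14] addr=0x68 blk=6 s=0: MISS | VC [2, 12, 4]
  [15] addr=0x26 blk=2 s=0: VC-HIT | VC [6, 12, 4]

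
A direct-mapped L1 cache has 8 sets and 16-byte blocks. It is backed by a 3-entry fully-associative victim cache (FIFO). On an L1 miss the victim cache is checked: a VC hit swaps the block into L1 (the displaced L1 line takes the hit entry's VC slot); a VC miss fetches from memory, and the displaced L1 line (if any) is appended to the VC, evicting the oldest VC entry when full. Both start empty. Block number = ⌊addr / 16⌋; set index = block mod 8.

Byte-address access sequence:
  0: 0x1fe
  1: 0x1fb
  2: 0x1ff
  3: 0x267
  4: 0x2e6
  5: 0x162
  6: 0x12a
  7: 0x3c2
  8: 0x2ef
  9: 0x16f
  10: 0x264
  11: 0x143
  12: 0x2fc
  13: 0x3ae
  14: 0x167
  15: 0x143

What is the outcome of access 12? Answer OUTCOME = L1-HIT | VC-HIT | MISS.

OUTCOME = MISS

  [0] addr=0x1fe blk=31 s=7: MISS | VC []
  [1] addr=0x1fb blk=31 s=7: L1-HIT | VC []
  [2] addr=0x1ff blk=31 s=7: L1-HIT | VC []
  [3] addr=0x267 blk=38 s=6: MISS | VC []
  [4] addr=0x2e6 blk=46 s=6: MISS | VC [38]
  [5] addr=0x162 blk=22 s=6: MISS | VC [38, 46]
  [6] addr=0x12a blk=18 s=2: MISS | VC [38, 46]
  [7] addr=0x3c2 blk=60 s=4: MISS | VC [38, 46]
  [8] addr=0x2ef blk=46 s=6: VC-HIT | VC [38, 22]
  [9] addr=0x16f blk=22 s=6: VC-HIT | VC [38, 46]
  [10] addr=0x264 blk=38 s=6: VC-HIT | VC [22, 46]
  [11] addr=0x143 blk=20 s=4: MISS | VC [22, 46, 60]
  [12] addr=0x2fc blk=47 s=7: MISS | VC [46, 60, 31]
  [13] addr=0x3ae blk=58 s=2: MISS | VC [60, 31, 18]
  [14] addr=0x167 blk=22 s=6: MISS | VC [31, 18, 38]
  [15] addr=0x143 blk=20 s=4: L1-HIT | VC [31, 18, 38]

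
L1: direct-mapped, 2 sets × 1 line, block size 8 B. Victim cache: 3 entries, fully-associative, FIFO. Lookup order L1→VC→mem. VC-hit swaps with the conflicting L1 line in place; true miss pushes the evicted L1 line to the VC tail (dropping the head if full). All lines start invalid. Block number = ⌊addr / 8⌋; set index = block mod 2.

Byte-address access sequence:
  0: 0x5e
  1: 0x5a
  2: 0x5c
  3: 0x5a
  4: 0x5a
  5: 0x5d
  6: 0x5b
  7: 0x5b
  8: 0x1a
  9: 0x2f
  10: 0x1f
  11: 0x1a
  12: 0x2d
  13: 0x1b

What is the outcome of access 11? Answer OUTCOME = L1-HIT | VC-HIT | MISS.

0: 0x5e (blk 11, set 1) → MISS  vc=[]
1: 0x5a (blk 11, set 1) → L1-HIT  vc=[]
2: 0x5c (blk 11, set 1) → L1-HIT  vc=[]
3: 0x5a (blk 11, set 1) → L1-HIT  vc=[]
4: 0x5a (blk 11, set 1) → L1-HIT  vc=[]
5: 0x5d (blk 11, set 1) → L1-HIT  vc=[]
6: 0x5b (blk 11, set 1) → L1-HIT  vc=[]
7: 0x5b (blk 11, set 1) → L1-HIT  vc=[]
8: 0x1a (blk 3, set 1) → MISS  vc=[11]
9: 0x2f (blk 5, set 1) → MISS  vc=[11, 3]
10: 0x1f (blk 3, set 1) → VC-HIT  vc=[11, 5]
11: 0x1a (blk 3, set 1) → L1-HIT  vc=[11, 5]
12: 0x2d (blk 5, set 1) → VC-HIT  vc=[11, 3]
13: 0x1b (blk 3, set 1) → VC-HIT  vc=[11, 5]

OUTCOME = L1-HIT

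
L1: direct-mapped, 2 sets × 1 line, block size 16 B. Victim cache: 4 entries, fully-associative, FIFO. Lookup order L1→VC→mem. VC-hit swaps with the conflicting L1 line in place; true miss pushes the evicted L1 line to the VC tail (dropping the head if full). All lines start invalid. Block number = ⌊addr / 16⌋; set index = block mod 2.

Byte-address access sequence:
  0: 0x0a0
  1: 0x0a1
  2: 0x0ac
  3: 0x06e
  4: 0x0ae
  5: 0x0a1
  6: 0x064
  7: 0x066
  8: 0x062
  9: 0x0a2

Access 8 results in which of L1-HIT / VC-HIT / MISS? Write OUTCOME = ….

#0 0xa0→b10/s0 MISS; vc=[]
#1 0xa1→b10/s0 L1-HIT; vc=[]
#2 0xac→b10/s0 L1-HIT; vc=[]
#3 0x6e→b6/s0 MISS; vc=[10]
#4 0xae→b10/s0 VC-HIT; vc=[6]
#5 0xa1→b10/s0 L1-HIT; vc=[6]
#6 0x64→b6/s0 VC-HIT; vc=[10]
#7 0x66→b6/s0 L1-HIT; vc=[10]
#8 0x62→b6/s0 L1-HIT; vc=[10]
#9 0xa2→b10/s0 VC-HIT; vc=[6]

OUTCOME = L1-HIT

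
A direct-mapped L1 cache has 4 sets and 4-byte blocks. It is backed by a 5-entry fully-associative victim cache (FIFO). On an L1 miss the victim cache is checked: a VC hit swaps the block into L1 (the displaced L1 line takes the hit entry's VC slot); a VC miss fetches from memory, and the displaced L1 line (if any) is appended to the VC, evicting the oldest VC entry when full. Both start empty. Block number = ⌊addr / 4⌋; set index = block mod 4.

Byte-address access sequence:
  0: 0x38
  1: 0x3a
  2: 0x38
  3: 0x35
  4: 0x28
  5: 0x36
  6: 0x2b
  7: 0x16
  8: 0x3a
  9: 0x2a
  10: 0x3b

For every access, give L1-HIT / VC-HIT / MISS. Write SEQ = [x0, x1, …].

SEQ = [MISS, L1-HIT, L1-HIT, MISS, MISS, L1-HIT, L1-HIT, MISS, VC-HIT, VC-HIT, VC-HIT]

#0 0x38→b14/s2 MISS; vc=[]
#1 0x3a→b14/s2 L1-HIT; vc=[]
#2 0x38→b14/s2 L1-HIT; vc=[]
#3 0x35→b13/s1 MISS; vc=[]
#4 0x28→b10/s2 MISS; vc=[14]
#5 0x36→b13/s1 L1-HIT; vc=[14]
#6 0x2b→b10/s2 L1-HIT; vc=[14]
#7 0x16→b5/s1 MISS; vc=[14,13]
#8 0x3a→b14/s2 VC-HIT; vc=[10,13]
#9 0x2a→b10/s2 VC-HIT; vc=[14,13]
#10 0x3b→b14/s2 VC-HIT; vc=[10,13]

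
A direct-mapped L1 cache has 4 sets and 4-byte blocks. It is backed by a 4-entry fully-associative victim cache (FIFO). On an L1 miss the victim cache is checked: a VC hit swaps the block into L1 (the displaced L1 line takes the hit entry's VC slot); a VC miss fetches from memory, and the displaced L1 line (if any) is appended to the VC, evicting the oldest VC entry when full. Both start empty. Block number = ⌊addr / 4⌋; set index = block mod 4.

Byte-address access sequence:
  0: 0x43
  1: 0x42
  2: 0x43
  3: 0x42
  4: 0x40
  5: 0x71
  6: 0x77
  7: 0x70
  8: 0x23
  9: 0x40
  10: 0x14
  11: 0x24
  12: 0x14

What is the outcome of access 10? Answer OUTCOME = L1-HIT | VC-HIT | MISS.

0: 0x43 (blk 16, set 0) → MISS  vc=[]
1: 0x42 (blk 16, set 0) → L1-HIT  vc=[]
2: 0x43 (blk 16, set 0) → L1-HIT  vc=[]
3: 0x42 (blk 16, set 0) → L1-HIT  vc=[]
4: 0x40 (blk 16, set 0) → L1-HIT  vc=[]
5: 0x71 (blk 28, set 0) → MISS  vc=[16]
6: 0x77 (blk 29, set 1) → MISS  vc=[16]
7: 0x70 (blk 28, set 0) → L1-HIT  vc=[16]
8: 0x23 (blk 8, set 0) → MISS  vc=[16, 28]
9: 0x40 (blk 16, set 0) → VC-HIT  vc=[8, 28]
10: 0x14 (blk 5, set 1) → MISS  vc=[8, 28, 29]
11: 0x24 (blk 9, set 1) → MISS  vc=[8, 28, 29, 5]
12: 0x14 (blk 5, set 1) → VC-HIT  vc=[8, 28, 29, 9]

OUTCOME = MISS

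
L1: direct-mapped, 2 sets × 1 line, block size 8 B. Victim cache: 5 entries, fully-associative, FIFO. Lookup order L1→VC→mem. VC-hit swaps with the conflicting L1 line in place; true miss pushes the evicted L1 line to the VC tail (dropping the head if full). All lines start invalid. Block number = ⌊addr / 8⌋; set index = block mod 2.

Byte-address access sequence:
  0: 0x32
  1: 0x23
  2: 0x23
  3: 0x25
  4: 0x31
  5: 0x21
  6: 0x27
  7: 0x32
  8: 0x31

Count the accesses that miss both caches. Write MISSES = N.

MISSES = 2

  [0] addr=0x32 blk=6 s=0: MISS | VC []
  [1] addr=0x23 blk=4 s=0: MISS | VC [6]
  [2] addr=0x23 blk=4 s=0: L1-HIT | VC [6]
  [3] addr=0x25 blk=4 s=0: L1-HIT | VC [6]
  [4] addr=0x31 blk=6 s=0: VC-HIT | VC [4]
  [5] addr=0x21 blk=4 s=0: VC-HIT | VC [6]
  [6] addr=0x27 blk=4 s=0: L1-HIT | VC [6]
  [7] addr=0x32 blk=6 s=0: VC-HIT | VC [4]
  [8] addr=0x31 blk=6 s=0: L1-HIT | VC [4]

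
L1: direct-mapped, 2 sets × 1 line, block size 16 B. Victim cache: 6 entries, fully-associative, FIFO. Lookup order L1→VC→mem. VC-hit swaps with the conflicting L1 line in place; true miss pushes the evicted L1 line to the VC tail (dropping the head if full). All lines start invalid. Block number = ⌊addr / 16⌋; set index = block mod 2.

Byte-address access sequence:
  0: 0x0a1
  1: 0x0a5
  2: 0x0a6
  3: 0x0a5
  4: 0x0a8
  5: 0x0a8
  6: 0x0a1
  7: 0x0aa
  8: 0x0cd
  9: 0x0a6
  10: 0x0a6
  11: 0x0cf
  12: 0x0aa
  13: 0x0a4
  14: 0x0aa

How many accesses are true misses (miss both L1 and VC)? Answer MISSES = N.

0: 0xa1 (blk 10, set 0) → MISS  vc=[]
1: 0xa5 (blk 10, set 0) → L1-HIT  vc=[]
2: 0xa6 (blk 10, set 0) → L1-HIT  vc=[]
3: 0xa5 (blk 10, set 0) → L1-HIT  vc=[]
4: 0xa8 (blk 10, set 0) → L1-HIT  vc=[]
5: 0xa8 (blk 10, set 0) → L1-HIT  vc=[]
6: 0xa1 (blk 10, set 0) → L1-HIT  vc=[]
7: 0xaa (blk 10, set 0) → L1-HIT  vc=[]
8: 0xcd (blk 12, set 0) → MISS  vc=[10]
9: 0xa6 (blk 10, set 0) → VC-HIT  vc=[12]
10: 0xa6 (blk 10, set 0) → L1-HIT  vc=[12]
11: 0xcf (blk 12, set 0) → VC-HIT  vc=[10]
12: 0xaa (blk 10, set 0) → VC-HIT  vc=[12]
13: 0xa4 (blk 10, set 0) → L1-HIT  vc=[12]
14: 0xaa (blk 10, set 0) → L1-HIT  vc=[12]

MISSES = 2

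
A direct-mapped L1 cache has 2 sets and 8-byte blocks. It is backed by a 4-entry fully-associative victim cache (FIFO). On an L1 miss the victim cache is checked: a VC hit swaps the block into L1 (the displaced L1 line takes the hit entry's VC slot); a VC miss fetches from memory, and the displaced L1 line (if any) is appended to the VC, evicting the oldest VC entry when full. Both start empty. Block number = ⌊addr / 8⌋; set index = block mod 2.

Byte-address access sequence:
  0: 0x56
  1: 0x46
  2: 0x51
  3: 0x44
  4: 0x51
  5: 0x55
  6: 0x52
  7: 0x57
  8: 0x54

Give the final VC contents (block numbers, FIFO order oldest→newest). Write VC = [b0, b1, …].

VC = [8]

#0 0x56→b10/s0 MISS; vc=[]
#1 0x46→b8/s0 MISS; vc=[10]
#2 0x51→b10/s0 VC-HIT; vc=[8]
#3 0x44→b8/s0 VC-HIT; vc=[10]
#4 0x51→b10/s0 VC-HIT; vc=[8]
#5 0x55→b10/s0 L1-HIT; vc=[8]
#6 0x52→b10/s0 L1-HIT; vc=[8]
#7 0x57→b10/s0 L1-HIT; vc=[8]
#8 0x54→b10/s0 L1-HIT; vc=[8]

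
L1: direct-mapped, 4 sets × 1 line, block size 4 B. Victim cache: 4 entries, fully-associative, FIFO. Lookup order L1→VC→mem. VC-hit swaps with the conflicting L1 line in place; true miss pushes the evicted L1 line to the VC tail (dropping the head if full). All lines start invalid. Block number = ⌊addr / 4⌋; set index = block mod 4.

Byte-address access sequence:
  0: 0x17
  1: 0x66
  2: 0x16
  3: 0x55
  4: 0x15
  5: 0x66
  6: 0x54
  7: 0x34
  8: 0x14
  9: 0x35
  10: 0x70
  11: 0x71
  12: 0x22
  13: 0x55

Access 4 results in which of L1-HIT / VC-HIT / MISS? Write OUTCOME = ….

  [0] addr=0x17 blk=5 s=1: MISS | VC []
  [1] addr=0x66 blk=25 s=1: MISS | VC [5]
  [2] addr=0x16 blk=5 s=1: VC-HIT | VC [25]
  [3] addr=0x55 blk=21 s=1: MISS | VC [25, 5]
  [4] addr=0x15 blk=5 s=1: VC-HIT | VC [25, 21]
  [5] addr=0x66 blk=25 s=1: VC-HIT | VC [5, 21]
  [6] addr=0x54 blk=21 s=1: VC-HIT | VC [5, 25]
  [7] addr=0x34 blk=13 s=1: MISS | VC [5, 25, 21]
  [8] addr=0x14 blk=5 s=1: VC-HIT | VC [13, 25, 21]
  [9] addr=0x35 blk=13 s=1: VC-HIT | VC [5, 25, 21]
  [10] addr=0x70 blk=28 s=0: MISS | VC [5, 25, 21]
  [11] addr=0x71 blk=28 s=0: L1-HIT | VC [5, 25, 21]
  [12] addr=0x22 blk=8 s=0: MISS | VC [5, 25, 21, 28]
  [13] addr=0x55 blk=21 s=1: VC-HIT | VC [5, 25, 13, 28]

OUTCOME = VC-HIT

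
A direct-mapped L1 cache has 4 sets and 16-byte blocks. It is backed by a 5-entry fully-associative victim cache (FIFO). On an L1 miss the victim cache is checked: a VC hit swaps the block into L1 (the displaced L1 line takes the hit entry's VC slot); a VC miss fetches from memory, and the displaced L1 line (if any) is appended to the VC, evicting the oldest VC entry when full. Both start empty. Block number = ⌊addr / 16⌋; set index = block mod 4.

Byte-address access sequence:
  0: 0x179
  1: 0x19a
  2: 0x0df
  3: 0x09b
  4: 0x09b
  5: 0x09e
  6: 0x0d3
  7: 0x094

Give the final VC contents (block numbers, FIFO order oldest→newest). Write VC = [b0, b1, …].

  [0] addr=0x179 blk=23 s=3: MISS | VC []
  [1] addr=0x19a blk=25 s=1: MISS | VC []
  [2] addr=0xdf blk=13 s=1: MISS | VC [25]
  [3] addr=0x9b blk=9 s=1: MISS | VC [25, 13]
  [4] addr=0x9b blk=9 s=1: L1-HIT | VC [25, 13]
  [5] addr=0x9e blk=9 s=1: L1-HIT | VC [25, 13]
  [6] addr=0xd3 blk=13 s=1: VC-HIT | VC [25, 9]
  [7] addr=0x94 blk=9 s=1: VC-HIT | VC [25, 13]

VC = [25, 13]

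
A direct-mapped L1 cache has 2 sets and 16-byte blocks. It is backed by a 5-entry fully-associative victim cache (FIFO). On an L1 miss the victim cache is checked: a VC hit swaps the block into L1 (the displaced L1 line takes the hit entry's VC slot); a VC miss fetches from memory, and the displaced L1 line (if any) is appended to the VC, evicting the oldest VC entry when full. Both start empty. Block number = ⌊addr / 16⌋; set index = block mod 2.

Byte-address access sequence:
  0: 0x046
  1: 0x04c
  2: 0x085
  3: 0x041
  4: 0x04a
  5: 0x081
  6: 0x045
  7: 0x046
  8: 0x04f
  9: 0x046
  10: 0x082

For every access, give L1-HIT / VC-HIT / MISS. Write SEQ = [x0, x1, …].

0: 0x46 (blk 4, set 0) → MISS  vc=[]
1: 0x4c (blk 4, set 0) → L1-HIT  vc=[]
2: 0x85 (blk 8, set 0) → MISS  vc=[4]
3: 0x41 (blk 4, set 0) → VC-HIT  vc=[8]
4: 0x4a (blk 4, set 0) → L1-HIT  vc=[8]
5: 0x81 (blk 8, set 0) → VC-HIT  vc=[4]
6: 0x45 (blk 4, set 0) → VC-HIT  vc=[8]
7: 0x46 (blk 4, set 0) → L1-HIT  vc=[8]
8: 0x4f (blk 4, set 0) → L1-HIT  vc=[8]
9: 0x46 (blk 4, set 0) → L1-HIT  vc=[8]
10: 0x82 (blk 8, set 0) → VC-HIT  vc=[4]

SEQ = [MISS, L1-HIT, MISS, VC-HIT, L1-HIT, VC-HIT, VC-HIT, L1-HIT, L1-HIT, L1-HIT, VC-HIT]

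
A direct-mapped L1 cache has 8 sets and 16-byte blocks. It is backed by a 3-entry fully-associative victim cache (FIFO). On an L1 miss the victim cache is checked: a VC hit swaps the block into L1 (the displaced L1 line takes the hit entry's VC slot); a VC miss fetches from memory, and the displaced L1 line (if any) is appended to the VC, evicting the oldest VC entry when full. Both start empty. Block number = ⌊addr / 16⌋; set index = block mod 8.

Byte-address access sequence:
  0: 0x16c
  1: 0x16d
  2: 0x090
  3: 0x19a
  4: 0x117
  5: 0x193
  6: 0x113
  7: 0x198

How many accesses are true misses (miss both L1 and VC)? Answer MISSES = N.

0: 0x16c (blk 22, set 6) → MISS  vc=[]
1: 0x16d (blk 22, set 6) → L1-HIT  vc=[]
2: 0x90 (blk 9, set 1) → MISS  vc=[]
3: 0x19a (blk 25, set 1) → MISS  vc=[9]
4: 0x117 (blk 17, set 1) → MISS  vc=[9, 25]
5: 0x193 (blk 25, set 1) → VC-HIT  vc=[9, 17]
6: 0x113 (blk 17, set 1) → VC-HIT  vc=[9, 25]
7: 0x198 (blk 25, set 1) → VC-HIT  vc=[9, 17]

MISSES = 4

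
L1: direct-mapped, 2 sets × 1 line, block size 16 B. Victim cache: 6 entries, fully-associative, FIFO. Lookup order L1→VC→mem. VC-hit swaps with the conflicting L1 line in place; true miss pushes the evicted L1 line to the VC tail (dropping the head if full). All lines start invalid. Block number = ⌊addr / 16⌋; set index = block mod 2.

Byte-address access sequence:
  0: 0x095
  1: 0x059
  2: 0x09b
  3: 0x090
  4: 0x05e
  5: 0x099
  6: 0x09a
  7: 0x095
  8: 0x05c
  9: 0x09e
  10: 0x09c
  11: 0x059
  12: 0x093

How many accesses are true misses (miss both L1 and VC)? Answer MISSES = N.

  [0] addr=0x95 blk=9 s=1: MISS | VC []
  [1] addr=0x59 blk=5 s=1: MISS | VC [9]
  [2] addr=0x9b blk=9 s=1: VC-HIT | VC [5]
  [3] addr=0x90 blk=9 s=1: L1-HIT | VC [5]
  [4] addr=0x5e blk=5 s=1: VC-HIT | VC [9]
  [5] addr=0x99 blk=9 s=1: VC-HIT | VC [5]
  [6] addr=0x9a blk=9 s=1: L1-HIT | VC [5]
  [7] addr=0x95 blk=9 s=1: L1-HIT | VC [5]
  [8] addr=0x5c blk=5 s=1: VC-HIT | VC [9]
  [9] addr=0x9e blk=9 s=1: VC-HIT | VC [5]
  [10] addr=0x9c blk=9 s=1: L1-HIT | VC [5]
  [11] addr=0x59 blk=5 s=1: VC-HIT | VC [9]
  [12] addr=0x93 blk=9 s=1: VC-HIT | VC [5]

MISSES = 2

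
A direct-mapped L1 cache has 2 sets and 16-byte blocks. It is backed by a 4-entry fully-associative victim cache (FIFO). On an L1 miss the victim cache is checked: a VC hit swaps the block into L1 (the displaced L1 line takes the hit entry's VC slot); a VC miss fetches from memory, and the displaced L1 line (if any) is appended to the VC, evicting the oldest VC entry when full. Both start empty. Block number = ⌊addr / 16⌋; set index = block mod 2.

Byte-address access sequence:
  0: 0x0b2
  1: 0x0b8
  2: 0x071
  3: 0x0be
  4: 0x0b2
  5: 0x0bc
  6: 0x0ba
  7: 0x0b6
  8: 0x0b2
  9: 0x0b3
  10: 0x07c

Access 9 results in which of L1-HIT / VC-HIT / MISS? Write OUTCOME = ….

OUTCOME = L1-HIT

#0 0xb2→b11/s1 MISS; vc=[]
#1 0xb8→b11/s1 L1-HIT; vc=[]
#2 0x71→b7/s1 MISS; vc=[11]
#3 0xbe→b11/s1 VC-HIT; vc=[7]
#4 0xb2→b11/s1 L1-HIT; vc=[7]
#5 0xbc→b11/s1 L1-HIT; vc=[7]
#6 0xba→b11/s1 L1-HIT; vc=[7]
#7 0xb6→b11/s1 L1-HIT; vc=[7]
#8 0xb2→b11/s1 L1-HIT; vc=[7]
#9 0xb3→b11/s1 L1-HIT; vc=[7]
#10 0x7c→b7/s1 VC-HIT; vc=[11]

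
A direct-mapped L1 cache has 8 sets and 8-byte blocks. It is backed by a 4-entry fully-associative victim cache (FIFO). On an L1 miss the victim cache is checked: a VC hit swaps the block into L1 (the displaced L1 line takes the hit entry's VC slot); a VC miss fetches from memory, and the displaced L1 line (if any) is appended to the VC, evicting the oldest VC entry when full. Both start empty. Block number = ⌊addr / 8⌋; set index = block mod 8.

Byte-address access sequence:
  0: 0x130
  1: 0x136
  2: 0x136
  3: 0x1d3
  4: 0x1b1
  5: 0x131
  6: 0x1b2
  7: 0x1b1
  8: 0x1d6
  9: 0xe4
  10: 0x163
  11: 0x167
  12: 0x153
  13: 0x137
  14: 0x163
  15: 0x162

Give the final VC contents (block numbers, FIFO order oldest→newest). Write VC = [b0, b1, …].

VC = [54, 28, 58]

#0 0x130→b38/s6 MISS; vc=[]
#1 0x136→b38/s6 L1-HIT; vc=[]
#2 0x136→b38/s6 L1-HIT; vc=[]
#3 0x1d3→b58/s2 MISS; vc=[]
#4 0x1b1→b54/s6 MISS; vc=[38]
#5 0x131→b38/s6 VC-HIT; vc=[54]
#6 0x1b2→b54/s6 VC-HIT; vc=[38]
#7 0x1b1→b54/s6 L1-HIT; vc=[38]
#8 0x1d6→b58/s2 L1-HIT; vc=[38]
#9 0xe4→b28/s4 MISS; vc=[38]
#10 0x163→b44/s4 MISS; vc=[38,28]
#11 0x167→b44/s4 L1-HIT; vc=[38,28]
#12 0x153→b42/s2 MISS; vc=[38,28,58]
#13 0x137→b38/s6 VC-HIT; vc=[54,28,58]
#14 0x163→b44/s4 L1-HIT; vc=[54,28,58]
#15 0x162→b44/s4 L1-HIT; vc=[54,28,58]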